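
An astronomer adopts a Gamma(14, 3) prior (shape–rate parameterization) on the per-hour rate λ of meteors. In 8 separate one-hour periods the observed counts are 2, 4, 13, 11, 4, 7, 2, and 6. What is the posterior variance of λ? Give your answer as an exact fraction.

Total count: 2 + 4 + 13 + 11 + 4 + 7 + 2 + 6 = 49.
Total exposure: 8 hours.
Gamma(α, β) with Poisson data over total exposure Σt gives posterior Gamma(α+Σx, β+Σt) = Gamma(63, 11).
Posterior variance = α'/β'² = 63/121.

63/121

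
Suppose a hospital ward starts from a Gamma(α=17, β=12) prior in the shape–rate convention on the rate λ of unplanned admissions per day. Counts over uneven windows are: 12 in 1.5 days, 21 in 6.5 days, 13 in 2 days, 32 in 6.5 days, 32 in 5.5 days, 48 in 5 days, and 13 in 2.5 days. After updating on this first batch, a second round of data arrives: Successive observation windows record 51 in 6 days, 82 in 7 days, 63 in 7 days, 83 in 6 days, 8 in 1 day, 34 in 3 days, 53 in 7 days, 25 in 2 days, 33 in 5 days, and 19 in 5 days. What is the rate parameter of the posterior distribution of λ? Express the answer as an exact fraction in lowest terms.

181/2

Total count: 12 + 21 + 13 + 32 + 32 + 48 + 13 = 171.
Total exposure: 1.5 + 6.5 + 2 + 6.5 + 5.5 + 5 + 2.5 = 29.5 days.
After the first batch: Gamma(17 + 171, 12 + 29.5) = Gamma(188, 83/2).
Total count: 51 + 82 + 63 + 83 + 8 + 34 + 53 + 25 + 33 + 19 = 451.
Total exposure: 6 + 7 + 7 + 6 + 1 + 3 + 7 + 2 + 5 + 5 = 49 days.
After the second batch: Gamma(188 + 451, 83/2 + 49) = Gamma(639, 181/2).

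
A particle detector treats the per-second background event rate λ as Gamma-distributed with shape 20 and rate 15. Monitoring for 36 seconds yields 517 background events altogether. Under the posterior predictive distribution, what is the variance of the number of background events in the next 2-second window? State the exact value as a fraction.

Total count 517 over total exposure 36 seconds.
Gamma(α, β) with Poisson data over total exposure Σt gives posterior Gamma(α+Σx, β+Σt) = Gamma(537, 51).
The posterior predictive for a window of length T is Negative Binomial with variance T·α'·(β'+T)/β'² = 2·537·53/2601 = 18974/867.

18974/867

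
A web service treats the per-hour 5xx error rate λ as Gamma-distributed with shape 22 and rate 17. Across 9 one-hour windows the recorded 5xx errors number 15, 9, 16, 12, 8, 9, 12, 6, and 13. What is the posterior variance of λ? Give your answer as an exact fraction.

Total count: 15 + 9 + 16 + 12 + 8 + 9 + 12 + 6 + 13 = 100.
Total exposure: 9 hours.
Gamma(α, β) with Poisson data over total exposure Σt gives posterior Gamma(α+Σx, β+Σt) = Gamma(122, 26).
Posterior variance = α'/β'² = 122/676 = 61/338.

61/338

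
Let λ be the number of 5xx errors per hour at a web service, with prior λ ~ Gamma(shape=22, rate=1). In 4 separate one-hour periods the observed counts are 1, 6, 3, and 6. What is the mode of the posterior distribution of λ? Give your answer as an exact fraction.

Total count: 1 + 6 + 3 + 6 = 16.
Total exposure: 4 hours.
By Gamma–Poisson conjugacy, the posterior is Gamma(α + Σx, β + Σt) = Gamma(22 + 16, 1 + 4) = Gamma(38, 5).
Posterior mode = (α'−1)/β' = 37/5.

37/5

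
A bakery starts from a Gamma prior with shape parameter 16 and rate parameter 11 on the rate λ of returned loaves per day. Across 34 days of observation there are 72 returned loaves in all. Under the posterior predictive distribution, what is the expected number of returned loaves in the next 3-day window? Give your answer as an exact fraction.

88/15

Total count 72 over total exposure 34 days.
Conjugate update: add total count to the shape and total exposure to the rate, giving Gamma(88, 45).
Predictive mean over a 3-day window = T·E[λ|data] = 3·88/45 = 88/15.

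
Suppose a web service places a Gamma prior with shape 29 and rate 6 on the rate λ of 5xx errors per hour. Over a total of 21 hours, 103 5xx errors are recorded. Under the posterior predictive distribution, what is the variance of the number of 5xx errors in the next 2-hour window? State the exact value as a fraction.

2552/243

Total count 103 over total exposure 21 hours.
Conjugate update: add total count to the shape and total exposure to the rate, giving Gamma(132, 27).
The posterior predictive for a window of length T is Negative Binomial with variance T·α'·(β'+T)/β'² = 2·132·29/729 = 2552/243.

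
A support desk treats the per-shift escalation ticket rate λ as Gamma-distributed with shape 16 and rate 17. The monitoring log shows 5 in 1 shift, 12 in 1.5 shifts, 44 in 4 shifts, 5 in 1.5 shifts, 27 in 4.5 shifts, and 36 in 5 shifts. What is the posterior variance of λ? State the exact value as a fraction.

580/4761

Total count: 5 + 12 + 44 + 5 + 27 + 36 = 129.
Total exposure: 1 + 1.5 + 4 + 1.5 + 4.5 + 5 = 17.5 shifts.
Conjugate update: add total count to the shape and total exposure to the rate, giving Gamma(145, 69/2).
Posterior variance = α'/β'² = 145/(4761/4) = 580/4761.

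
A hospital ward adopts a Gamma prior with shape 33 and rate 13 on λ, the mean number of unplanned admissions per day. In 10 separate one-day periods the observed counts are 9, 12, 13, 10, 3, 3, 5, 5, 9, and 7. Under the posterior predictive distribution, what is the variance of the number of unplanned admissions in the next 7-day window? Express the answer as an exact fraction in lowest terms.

22890/529

Total count: 9 + 12 + 13 + 10 + 3 + 3 + 5 + 5 + 9 + 7 = 76.
Total exposure: 10 days.
By Gamma–Poisson conjugacy, the posterior is Gamma(α + Σx, β + Σt) = Gamma(33 + 76, 13 + 10) = Gamma(109, 23).
The posterior predictive for a window of length T is Negative Binomial with variance T·α'·(β'+T)/β'² = 7·109·30/529 = 22890/529.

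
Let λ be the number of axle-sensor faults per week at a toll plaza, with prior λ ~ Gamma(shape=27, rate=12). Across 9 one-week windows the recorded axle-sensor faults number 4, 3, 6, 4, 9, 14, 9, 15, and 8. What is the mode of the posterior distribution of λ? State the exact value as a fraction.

Total count: 4 + 3 + 6 + 4 + 9 + 14 + 9 + 15 + 8 = 72.
Total exposure: 9 weeks.
Posterior: α' = 27 + 72 = 99, β' = 12 + 9 = 21.
Posterior mode = (α'−1)/β' = 98/21 = 14/3.

14/3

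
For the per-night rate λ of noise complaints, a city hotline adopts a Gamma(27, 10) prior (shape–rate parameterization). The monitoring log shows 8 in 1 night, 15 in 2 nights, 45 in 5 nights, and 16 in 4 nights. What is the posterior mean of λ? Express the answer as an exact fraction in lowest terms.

111/22

Total count: 8 + 15 + 45 + 16 = 84.
Total exposure: 1 + 2 + 5 + 4 = 12 nights.
Posterior: α' = 27 + 84 = 111, β' = 10 + 12 = 22.
Posterior mean = α'/β' = 111/22.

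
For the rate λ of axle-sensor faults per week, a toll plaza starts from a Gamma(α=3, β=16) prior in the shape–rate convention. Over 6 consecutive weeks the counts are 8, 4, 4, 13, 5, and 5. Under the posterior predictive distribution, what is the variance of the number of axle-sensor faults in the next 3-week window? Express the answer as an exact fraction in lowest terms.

Total count: 8 + 4 + 4 + 13 + 5 + 5 = 39.
Total exposure: 6 weeks.
By Gamma–Poisson conjugacy, the posterior is Gamma(α + Σx, β + Σt) = Gamma(3 + 39, 16 + 6) = Gamma(42, 22).
The posterior predictive for a window of length T is Negative Binomial with variance T·α'·(β'+T)/β'² = 3·42·25/484 = 1575/242.

1575/242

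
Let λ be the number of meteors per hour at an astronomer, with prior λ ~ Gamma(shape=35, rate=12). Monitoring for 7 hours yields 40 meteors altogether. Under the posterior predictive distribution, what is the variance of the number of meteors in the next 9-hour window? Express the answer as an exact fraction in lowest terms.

18900/361

Total count 40 over total exposure 7 hours.
The Gamma prior is conjugate for the Poisson rate, so λ | data ~ Gamma(35+40, 12+7) = Gamma(75, 19).
The posterior predictive for a window of length T is Negative Binomial with variance T·α'·(β'+T)/β'² = 9·75·28/361 = 18900/361.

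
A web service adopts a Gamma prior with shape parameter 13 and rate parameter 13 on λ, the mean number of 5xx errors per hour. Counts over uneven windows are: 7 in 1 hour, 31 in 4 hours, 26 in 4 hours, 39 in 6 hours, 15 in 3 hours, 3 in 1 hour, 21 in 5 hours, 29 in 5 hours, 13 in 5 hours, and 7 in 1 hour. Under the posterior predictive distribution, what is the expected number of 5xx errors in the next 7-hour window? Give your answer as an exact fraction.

119/4

Total count: 7 + 31 + 26 + 39 + 15 + 3 + 21 + 29 + 13 + 7 = 191.
Total exposure: 1 + 4 + 4 + 6 + 3 + 1 + 5 + 5 + 5 + 1 = 35 hours.
Posterior: α' = 13 + 191 = 204, β' = 13 + 35 = 48.
Predictive mean over a 7-hour window = T·E[λ|data] = 7·204/48 = 119/4.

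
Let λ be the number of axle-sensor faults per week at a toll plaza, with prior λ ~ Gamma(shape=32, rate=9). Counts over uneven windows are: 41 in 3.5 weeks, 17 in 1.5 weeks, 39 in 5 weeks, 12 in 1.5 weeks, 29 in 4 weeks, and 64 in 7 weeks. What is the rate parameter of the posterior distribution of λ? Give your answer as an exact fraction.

Total count: 41 + 17 + 39 + 12 + 29 + 64 = 202.
Total exposure: 3.5 + 1.5 + 5 + 1.5 + 4 + 7 = 22.5 weeks.
By Gamma–Poisson conjugacy, the posterior is Gamma(α + Σx, β + Σt) = Gamma(32 + 202, 9 + 22.5) = Gamma(234, 63/2).

63/2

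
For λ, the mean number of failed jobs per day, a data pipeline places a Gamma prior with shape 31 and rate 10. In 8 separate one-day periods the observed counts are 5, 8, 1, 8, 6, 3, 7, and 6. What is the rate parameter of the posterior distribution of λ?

Total count: 5 + 8 + 1 + 8 + 6 + 3 + 7 + 6 = 44.
Total exposure: 8 days.
Posterior: α' = 31 + 44 = 75, β' = 10 + 8 = 18.

18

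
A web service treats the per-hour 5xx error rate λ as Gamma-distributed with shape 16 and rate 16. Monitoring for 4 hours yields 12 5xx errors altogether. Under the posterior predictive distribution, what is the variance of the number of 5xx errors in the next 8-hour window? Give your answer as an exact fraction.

Total count 12 over total exposure 4 hours.
By Gamma–Poisson conjugacy, the posterior is Gamma(α + Σx, β + Σt) = Gamma(16 + 12, 16 + 4) = Gamma(28, 20).
The posterior predictive for a window of length T is Negative Binomial with variance T·α'·(β'+T)/β'² = 8·28·28/400 = 392/25.

392/25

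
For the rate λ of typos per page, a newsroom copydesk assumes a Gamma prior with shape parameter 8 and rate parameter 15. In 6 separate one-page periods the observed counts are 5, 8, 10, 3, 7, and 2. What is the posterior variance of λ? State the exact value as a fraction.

43/441

Total count: 5 + 8 + 10 + 3 + 7 + 2 = 35.
Total exposure: 6 pages.
By Gamma–Poisson conjugacy, the posterior is Gamma(α + Σx, β + Σt) = Gamma(8 + 35, 15 + 6) = Gamma(43, 21).
Posterior variance = α'/β'² = 43/441.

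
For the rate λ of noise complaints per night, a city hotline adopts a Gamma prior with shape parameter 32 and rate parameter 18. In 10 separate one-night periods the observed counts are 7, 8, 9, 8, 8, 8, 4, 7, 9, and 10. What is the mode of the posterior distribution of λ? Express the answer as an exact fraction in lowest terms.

109/28

Total count: 7 + 8 + 9 + 8 + 8 + 8 + 4 + 7 + 9 + 10 = 78.
Total exposure: 10 nights.
Gamma(α, β) with Poisson data over total exposure Σt gives posterior Gamma(α+Σx, β+Σt) = Gamma(110, 28).
Posterior mode = (α'−1)/β' = 109/28.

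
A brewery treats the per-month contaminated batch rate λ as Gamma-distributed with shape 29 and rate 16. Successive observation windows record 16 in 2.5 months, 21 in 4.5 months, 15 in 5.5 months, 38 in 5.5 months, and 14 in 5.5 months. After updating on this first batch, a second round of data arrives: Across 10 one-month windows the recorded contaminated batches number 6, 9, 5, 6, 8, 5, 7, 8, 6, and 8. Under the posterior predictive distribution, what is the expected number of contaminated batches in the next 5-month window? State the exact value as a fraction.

670/33

Total count: 16 + 21 + 15 + 38 + 14 = 104.
Total exposure: 2.5 + 4.5 + 5.5 + 5.5 + 5.5 = 23.5 months.
After the first batch: Gamma(29 + 104, 16 + 23.5) = Gamma(133, 79/2).
Total count: 6 + 9 + 5 + 6 + 8 + 5 + 7 + 8 + 6 + 8 = 68.
Total exposure: 10 months.
After the second batch: Gamma(133 + 68, 79/2 + 10) = Gamma(201, 99/2).
Predictive mean over a 5-month window = T·E[λ|data] = 5·201/(99/2) = 670/33.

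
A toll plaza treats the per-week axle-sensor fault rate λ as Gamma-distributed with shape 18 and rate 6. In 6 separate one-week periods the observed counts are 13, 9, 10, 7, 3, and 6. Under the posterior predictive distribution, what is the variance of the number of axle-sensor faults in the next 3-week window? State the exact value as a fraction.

165/8

Total count: 13 + 9 + 10 + 7 + 3 + 6 = 48.
Total exposure: 6 weeks.
Gamma(α, β) with Poisson data over total exposure Σt gives posterior Gamma(α+Σx, β+Σt) = Gamma(66, 12).
The posterior predictive for a window of length T is Negative Binomial with variance T·α'·(β'+T)/β'² = 3·66·15/144 = 165/8.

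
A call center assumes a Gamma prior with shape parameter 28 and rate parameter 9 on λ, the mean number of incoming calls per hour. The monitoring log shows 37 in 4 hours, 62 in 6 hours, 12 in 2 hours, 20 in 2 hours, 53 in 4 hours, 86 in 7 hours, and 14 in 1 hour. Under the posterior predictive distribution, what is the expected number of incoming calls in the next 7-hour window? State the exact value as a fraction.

Total count: 37 + 62 + 12 + 20 + 53 + 86 + 14 = 284.
Total exposure: 4 + 6 + 2 + 2 + 4 + 7 + 1 = 26 hours.
Gamma(α, β) with Poisson data over total exposure Σt gives posterior Gamma(α+Σx, β+Σt) = Gamma(312, 35).
Predictive mean over a 7-hour window = T·E[λ|data] = 7·312/35 = 312/5.

312/5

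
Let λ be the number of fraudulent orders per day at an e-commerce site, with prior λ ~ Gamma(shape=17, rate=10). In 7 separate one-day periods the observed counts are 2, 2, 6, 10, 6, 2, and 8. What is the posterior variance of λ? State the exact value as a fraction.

53/289

Total count: 2 + 2 + 6 + 10 + 6 + 2 + 8 = 36.
Total exposure: 7 days.
Conjugate update: add total count to the shape and total exposure to the rate, giving Gamma(53, 17).
Posterior variance = α'/β'² = 53/289.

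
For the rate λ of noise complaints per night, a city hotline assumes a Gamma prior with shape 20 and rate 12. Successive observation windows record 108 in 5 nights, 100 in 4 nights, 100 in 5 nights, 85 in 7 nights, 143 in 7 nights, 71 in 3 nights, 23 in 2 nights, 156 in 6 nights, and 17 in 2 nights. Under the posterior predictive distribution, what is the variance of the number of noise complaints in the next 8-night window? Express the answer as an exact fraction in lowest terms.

Total count: 108 + 100 + 100 + 85 + 143 + 71 + 23 + 156 + 17 = 803.
Total exposure: 5 + 4 + 5 + 7 + 7 + 3 + 2 + 6 + 2 = 41 nights.
The Gamma prior is conjugate for the Poisson rate, so λ | data ~ Gamma(20+803, 12+41) = Gamma(823, 53).
The posterior predictive for a window of length T is Negative Binomial with variance T·α'·(β'+T)/β'² = 8·823·61/2809 = 401624/2809.

401624/2809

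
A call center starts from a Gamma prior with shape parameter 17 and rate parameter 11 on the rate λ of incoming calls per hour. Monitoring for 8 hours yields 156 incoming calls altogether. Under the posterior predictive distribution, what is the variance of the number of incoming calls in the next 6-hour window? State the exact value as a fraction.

Total count 156 over total exposure 8 hours.
Posterior: α' = 17 + 156 = 173, β' = 11 + 8 = 19.
The posterior predictive for a window of length T is Negative Binomial with variance T·α'·(β'+T)/β'² = 6·173·25/361 = 25950/361.

25950/361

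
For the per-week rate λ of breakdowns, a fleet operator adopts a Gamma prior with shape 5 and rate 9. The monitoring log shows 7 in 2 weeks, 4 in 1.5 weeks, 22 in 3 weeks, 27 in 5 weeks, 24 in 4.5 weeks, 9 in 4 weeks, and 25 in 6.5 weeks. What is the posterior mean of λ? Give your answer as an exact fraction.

246/71

Total count: 7 + 4 + 22 + 27 + 24 + 9 + 25 = 118.
Total exposure: 2 + 1.5 + 3 + 5 + 4.5 + 4 + 6.5 = 26.5 weeks.
Posterior: α' = 5 + 118 = 123, β' = 9 + 26.5 = 71/2.
Posterior mean = α'/β' = 123/(71/2) = 246/71.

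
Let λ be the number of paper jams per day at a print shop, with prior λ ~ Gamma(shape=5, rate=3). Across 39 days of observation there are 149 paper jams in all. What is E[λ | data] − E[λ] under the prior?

Total count 149 over total exposure 39 days.
Posterior: α' = 5 + 149 = 154, β' = 3 + 39 = 42.
Posterior mean = 154/42 = 11/3; prior mean = 5/3 = 5/3. Difference = 11/3 − 5/3 = 2.

2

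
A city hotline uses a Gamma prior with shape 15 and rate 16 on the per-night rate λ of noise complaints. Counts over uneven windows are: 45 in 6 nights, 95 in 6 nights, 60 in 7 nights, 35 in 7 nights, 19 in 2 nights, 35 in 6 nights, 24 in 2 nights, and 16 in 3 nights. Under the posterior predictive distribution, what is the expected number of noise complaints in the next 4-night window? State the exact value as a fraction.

1376/55

Total count: 45 + 95 + 60 + 35 + 19 + 35 + 24 + 16 = 329.
Total exposure: 6 + 6 + 7 + 7 + 2 + 6 + 2 + 3 = 39 nights.
The Gamma prior is conjugate for the Poisson rate, so λ | data ~ Gamma(15+329, 16+39) = Gamma(344, 55).
Predictive mean over a 4-night window = T·E[λ|data] = 4·344/55 = 1376/55.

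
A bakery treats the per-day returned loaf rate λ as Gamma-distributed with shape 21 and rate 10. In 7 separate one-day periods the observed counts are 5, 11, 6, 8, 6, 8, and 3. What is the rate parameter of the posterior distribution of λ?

17

Total count: 5 + 11 + 6 + 8 + 6 + 8 + 3 = 47.
Total exposure: 7 days.
By Gamma–Poisson conjugacy, the posterior is Gamma(α + Σx, β + Σt) = Gamma(21 + 47, 10 + 7) = Gamma(68, 17).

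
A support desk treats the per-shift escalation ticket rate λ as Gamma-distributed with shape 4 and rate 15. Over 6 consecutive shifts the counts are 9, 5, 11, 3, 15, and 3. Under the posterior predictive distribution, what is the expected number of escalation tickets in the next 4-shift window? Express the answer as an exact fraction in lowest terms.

Total count: 9 + 5 + 11 + 3 + 15 + 3 = 46.
Total exposure: 6 shifts.
Conjugate update: add total count to the shape and total exposure to the rate, giving Gamma(50, 21).
Predictive mean over a 4-shift window = T·E[λ|data] = 4·50/21 = 200/21.

200/21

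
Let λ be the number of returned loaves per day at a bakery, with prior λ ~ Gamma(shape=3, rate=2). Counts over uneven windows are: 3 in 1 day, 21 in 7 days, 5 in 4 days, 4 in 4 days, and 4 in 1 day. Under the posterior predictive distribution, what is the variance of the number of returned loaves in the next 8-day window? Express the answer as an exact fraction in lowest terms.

Total count: 3 + 21 + 5 + 4 + 4 = 37.
Total exposure: 1 + 7 + 4 + 4 + 1 = 17 days.
Posterior: α' = 3 + 37 = 40, β' = 2 + 17 = 19.
The posterior predictive for a window of length T is Negative Binomial with variance T·α'·(β'+T)/β'² = 8·40·27/361 = 8640/361.

8640/361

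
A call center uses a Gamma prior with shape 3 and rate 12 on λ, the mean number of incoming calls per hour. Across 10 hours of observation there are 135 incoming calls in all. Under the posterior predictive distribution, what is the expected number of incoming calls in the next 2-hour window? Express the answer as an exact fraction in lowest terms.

Total count 135 over total exposure 10 hours.
Gamma(α, β) with Poisson data over total exposure Σt gives posterior Gamma(α+Σx, β+Σt) = Gamma(138, 22).
Predictive mean over a 2-hour window = T·E[λ|data] = 2·138/22 = 138/11.

138/11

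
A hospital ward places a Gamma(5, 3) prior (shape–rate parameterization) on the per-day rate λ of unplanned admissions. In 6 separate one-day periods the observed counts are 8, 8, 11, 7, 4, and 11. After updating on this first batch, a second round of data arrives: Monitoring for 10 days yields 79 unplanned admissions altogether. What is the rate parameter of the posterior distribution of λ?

Total count: 8 + 8 + 11 + 7 + 4 + 11 = 49.
Total exposure: 6 days.
After the first batch: Gamma(5 + 49, 3 + 6) = Gamma(54, 9).
Total count 79 over total exposure 10 days.
After the second batch: Gamma(54 + 79, 9 + 10) = Gamma(133, 19).

19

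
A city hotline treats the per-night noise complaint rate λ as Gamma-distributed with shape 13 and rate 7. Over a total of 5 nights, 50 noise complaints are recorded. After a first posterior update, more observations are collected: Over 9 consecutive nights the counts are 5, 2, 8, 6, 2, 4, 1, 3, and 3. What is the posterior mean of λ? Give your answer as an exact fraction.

97/21

Total count 50 over total exposure 5 nights.
After the first batch: Gamma(13 + 50, 7 + 5) = Gamma(63, 12).
Total count: 5 + 2 + 8 + 6 + 2 + 4 + 1 + 3 + 3 = 34.
Total exposure: 9 nights.
After the second batch: Gamma(63 + 34, 12 + 9) = Gamma(97, 21).
Posterior mean = α'/β' = 97/21.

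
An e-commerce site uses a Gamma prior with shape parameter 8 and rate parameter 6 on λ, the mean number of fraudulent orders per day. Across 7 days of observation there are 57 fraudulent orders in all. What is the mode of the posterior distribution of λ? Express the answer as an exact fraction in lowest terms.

64/13

Total count 57 over total exposure 7 days.
By Gamma–Poisson conjugacy, the posterior is Gamma(α + Σx, β + Σt) = Gamma(8 + 57, 6 + 7) = Gamma(65, 13).
Posterior mode = (α'−1)/β' = 64/13.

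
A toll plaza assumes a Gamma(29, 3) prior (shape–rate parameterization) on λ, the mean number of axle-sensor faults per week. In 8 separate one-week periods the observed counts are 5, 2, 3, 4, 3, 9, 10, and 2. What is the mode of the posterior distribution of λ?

Total count: 5 + 2 + 3 + 4 + 3 + 9 + 10 + 2 = 38.
Total exposure: 8 weeks.
The Gamma prior is conjugate for the Poisson rate, so λ | data ~ Gamma(29+38, 3+8) = Gamma(67, 11).
Posterior mode = (α'−1)/β' = 66/11 = 6.

6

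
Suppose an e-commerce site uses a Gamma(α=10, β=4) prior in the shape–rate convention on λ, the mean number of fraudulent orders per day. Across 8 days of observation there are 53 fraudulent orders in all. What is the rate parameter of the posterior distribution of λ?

12

Total count 53 over total exposure 8 days.
Posterior: α' = 10 + 53 = 63, β' = 4 + 8 = 12.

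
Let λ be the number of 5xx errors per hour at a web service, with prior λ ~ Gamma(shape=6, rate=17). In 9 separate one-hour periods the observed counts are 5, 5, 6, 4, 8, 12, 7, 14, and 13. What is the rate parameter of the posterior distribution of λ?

26

Total count: 5 + 5 + 6 + 4 + 8 + 12 + 7 + 14 + 13 = 74.
Total exposure: 9 hours.
By Gamma–Poisson conjugacy, the posterior is Gamma(α + Σx, β + Σt) = Gamma(6 + 74, 17 + 9) = Gamma(80, 26).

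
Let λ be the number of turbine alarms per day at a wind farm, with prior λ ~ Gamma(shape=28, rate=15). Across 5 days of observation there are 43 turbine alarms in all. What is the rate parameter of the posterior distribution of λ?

Total count 43 over total exposure 5 days.
Posterior: α' = 28 + 43 = 71, β' = 15 + 5 = 20.

20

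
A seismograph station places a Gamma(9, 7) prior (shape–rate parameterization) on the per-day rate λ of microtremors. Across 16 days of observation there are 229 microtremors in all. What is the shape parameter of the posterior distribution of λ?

238

Total count 229 over total exposure 16 days.
Posterior: α' = 9 + 229 = 238, β' = 7 + 16 = 23.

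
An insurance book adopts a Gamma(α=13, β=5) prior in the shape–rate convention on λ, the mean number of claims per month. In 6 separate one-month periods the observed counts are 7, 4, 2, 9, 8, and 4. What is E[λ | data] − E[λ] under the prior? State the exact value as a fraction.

92/55

Total count: 7 + 4 + 2 + 9 + 8 + 4 = 34.
Total exposure: 6 months.
Conjugate update: add total count to the shape and total exposure to the rate, giving Gamma(47, 11).
Posterior mean = 47/11 = 47/11; prior mean = 13/5 = 13/5. Difference = 47/11 − 13/5 = 92/55.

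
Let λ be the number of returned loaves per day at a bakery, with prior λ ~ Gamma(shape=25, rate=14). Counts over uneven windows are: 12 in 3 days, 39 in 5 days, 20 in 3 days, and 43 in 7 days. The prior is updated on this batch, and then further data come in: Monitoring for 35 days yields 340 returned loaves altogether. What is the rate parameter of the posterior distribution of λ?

Total count: 12 + 39 + 20 + 43 = 114.
Total exposure: 3 + 5 + 3 + 7 = 18 days.
After the first batch: Gamma(25 + 114, 14 + 18) = Gamma(139, 32).
Total count 340 over total exposure 35 days.
After the second batch: Gamma(139 + 340, 32 + 35) = Gamma(479, 67).

67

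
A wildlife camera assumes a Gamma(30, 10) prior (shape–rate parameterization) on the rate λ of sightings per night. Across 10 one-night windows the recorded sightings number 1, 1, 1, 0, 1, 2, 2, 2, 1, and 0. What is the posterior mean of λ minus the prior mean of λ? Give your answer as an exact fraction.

-19/20

Total count: 1 + 1 + 1 + 0 + 1 + 2 + 2 + 2 + 1 + 0 = 11.
Total exposure: 10 nights.
Gamma(α, β) with Poisson data over total exposure Σt gives posterior Gamma(α+Σx, β+Σt) = Gamma(41, 20).
Posterior mean = 41/20 = 41/20; prior mean = 30/10 = 3. Difference = 41/20 − 3 = -19/20.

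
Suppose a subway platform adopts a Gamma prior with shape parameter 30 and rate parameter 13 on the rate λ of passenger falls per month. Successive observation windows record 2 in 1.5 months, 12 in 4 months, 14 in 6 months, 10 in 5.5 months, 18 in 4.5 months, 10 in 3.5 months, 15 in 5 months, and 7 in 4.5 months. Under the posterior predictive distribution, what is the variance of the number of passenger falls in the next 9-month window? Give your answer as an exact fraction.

Total count: 2 + 12 + 14 + 10 + 18 + 10 + 15 + 7 = 88.
Total exposure: 1.5 + 4 + 6 + 5.5 + 4.5 + 3.5 + 5 + 4.5 = 34.5 months.
The Gamma prior is conjugate for the Poisson rate, so λ | data ~ Gamma(30+88, 13+34.5) = Gamma(118, 95/2).
The posterior predictive for a window of length T is Negative Binomial with variance T·α'·(β'+T)/β'² = 9·118·(113/2)/(9025/4) = 240012/9025.

240012/9025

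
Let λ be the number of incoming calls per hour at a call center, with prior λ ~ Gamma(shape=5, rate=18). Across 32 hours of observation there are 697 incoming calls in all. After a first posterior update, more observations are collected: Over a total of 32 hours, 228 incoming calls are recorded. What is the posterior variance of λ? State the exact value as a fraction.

465/3362

Total count 697 over total exposure 32 hours.
After the first batch: Gamma(5 + 697, 18 + 32) = Gamma(702, 50).
Total count 228 over total exposure 32 hours.
After the second batch: Gamma(702 + 228, 50 + 32) = Gamma(930, 82).
Posterior variance = α'/β'² = 930/6724 = 465/3362.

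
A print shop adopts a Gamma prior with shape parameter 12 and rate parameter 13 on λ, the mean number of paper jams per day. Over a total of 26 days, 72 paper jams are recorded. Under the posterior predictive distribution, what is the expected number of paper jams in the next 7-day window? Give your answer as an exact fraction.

Total count 72 over total exposure 26 days.
The Gamma prior is conjugate for the Poisson rate, so λ | data ~ Gamma(12+72, 13+26) = Gamma(84, 39).
Predictive mean over a 7-day window = T·E[λ|data] = 7·84/39 = 196/13.

196/13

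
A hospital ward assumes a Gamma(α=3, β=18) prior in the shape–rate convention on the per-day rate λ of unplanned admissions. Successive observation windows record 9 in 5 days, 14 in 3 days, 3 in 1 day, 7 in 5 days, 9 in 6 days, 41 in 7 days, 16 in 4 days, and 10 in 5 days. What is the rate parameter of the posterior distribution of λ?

Total count: 9 + 14 + 3 + 7 + 9 + 41 + 16 + 10 = 109.
Total exposure: 5 + 3 + 1 + 5 + 6 + 7 + 4 + 5 = 36 days.
By Gamma–Poisson conjugacy, the posterior is Gamma(α + Σx, β + Σt) = Gamma(3 + 109, 18 + 36) = Gamma(112, 54).

54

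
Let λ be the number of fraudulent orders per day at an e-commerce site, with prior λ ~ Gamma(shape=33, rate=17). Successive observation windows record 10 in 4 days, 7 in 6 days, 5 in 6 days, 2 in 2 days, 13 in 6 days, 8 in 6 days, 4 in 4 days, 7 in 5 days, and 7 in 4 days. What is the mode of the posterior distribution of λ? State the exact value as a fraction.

Total count: 10 + 7 + 5 + 2 + 13 + 8 + 4 + 7 + 7 = 63.
Total exposure: 4 + 6 + 6 + 2 + 6 + 6 + 4 + 5 + 4 = 43 days.
By Gamma–Poisson conjugacy, the posterior is Gamma(α + Σx, β + Σt) = Gamma(33 + 63, 17 + 43) = Gamma(96, 60).
Posterior mode = (α'−1)/β' = 95/60 = 19/12.

19/12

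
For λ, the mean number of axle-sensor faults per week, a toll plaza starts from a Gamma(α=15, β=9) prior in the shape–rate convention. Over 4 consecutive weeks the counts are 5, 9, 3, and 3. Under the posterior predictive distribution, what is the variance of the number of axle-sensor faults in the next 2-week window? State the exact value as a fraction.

Total count: 5 + 9 + 3 + 3 = 20.
Total exposure: 4 weeks.
Posterior: α' = 15 + 20 = 35, β' = 9 + 4 = 13.
The posterior predictive for a window of length T is Negative Binomial with variance T·α'·(β'+T)/β'² = 2·35·15/169 = 1050/169.

1050/169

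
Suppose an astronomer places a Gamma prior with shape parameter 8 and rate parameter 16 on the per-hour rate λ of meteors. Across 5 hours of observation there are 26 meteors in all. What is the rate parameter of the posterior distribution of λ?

21

Total count 26 over total exposure 5 hours.
Posterior: α' = 8 + 26 = 34, β' = 16 + 5 = 21.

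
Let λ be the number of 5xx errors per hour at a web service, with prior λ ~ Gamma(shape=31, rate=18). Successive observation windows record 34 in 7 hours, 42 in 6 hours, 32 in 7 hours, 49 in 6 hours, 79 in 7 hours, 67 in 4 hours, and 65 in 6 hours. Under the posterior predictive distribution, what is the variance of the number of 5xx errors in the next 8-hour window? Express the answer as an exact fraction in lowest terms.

220248/3721

Total count: 34 + 42 + 32 + 49 + 79 + 67 + 65 = 368.
Total exposure: 7 + 6 + 7 + 6 + 7 + 4 + 6 = 43 hours.
Conjugate update: add total count to the shape and total exposure to the rate, giving Gamma(399, 61).
The posterior predictive for a window of length T is Negative Binomial with variance T·α'·(β'+T)/β'² = 8·399·69/3721 = 220248/3721.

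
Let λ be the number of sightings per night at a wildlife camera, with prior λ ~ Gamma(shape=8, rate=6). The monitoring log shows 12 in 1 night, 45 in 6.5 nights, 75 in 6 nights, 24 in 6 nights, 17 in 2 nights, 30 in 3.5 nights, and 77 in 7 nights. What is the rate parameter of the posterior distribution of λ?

Total count: 12 + 45 + 75 + 24 + 17 + 30 + 77 = 280.
Total exposure: 1 + 6.5 + 6 + 6 + 2 + 3.5 + 7 = 32 nights.
Posterior: α' = 8 + 280 = 288, β' = 6 + 32 = 38.

38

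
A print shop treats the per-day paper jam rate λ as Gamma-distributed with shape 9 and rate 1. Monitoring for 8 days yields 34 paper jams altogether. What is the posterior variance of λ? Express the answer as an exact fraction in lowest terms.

Total count 34 over total exposure 8 days.
Gamma(α, β) with Poisson data over total exposure Σt gives posterior Gamma(α+Σx, β+Σt) = Gamma(43, 9).
Posterior variance = α'/β'² = 43/81.

43/81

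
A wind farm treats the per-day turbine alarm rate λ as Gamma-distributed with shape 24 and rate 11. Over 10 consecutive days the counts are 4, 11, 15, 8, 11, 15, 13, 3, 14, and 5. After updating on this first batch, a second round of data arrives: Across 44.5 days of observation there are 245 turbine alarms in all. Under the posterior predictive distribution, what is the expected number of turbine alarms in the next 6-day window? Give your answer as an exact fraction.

4416/131

Total count: 4 + 11 + 15 + 8 + 11 + 15 + 13 + 3 + 14 + 5 = 99.
Total exposure: 10 days.
After the first batch: Gamma(24 + 99, 11 + 10) = Gamma(123, 21).
Total count 245 over total exposure 44.5 days.
After the second batch: Gamma(123 + 245, 21 + 44.5) = Gamma(368, 131/2).
Predictive mean over a 6-day window = T·E[λ|data] = 6·368/(131/2) = 4416/131.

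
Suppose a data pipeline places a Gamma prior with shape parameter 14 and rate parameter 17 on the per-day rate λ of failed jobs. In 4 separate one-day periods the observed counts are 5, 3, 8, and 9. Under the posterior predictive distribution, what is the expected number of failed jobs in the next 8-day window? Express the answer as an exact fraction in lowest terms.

104/7

Total count: 5 + 3 + 8 + 9 = 25.
Total exposure: 4 days.
Posterior: α' = 14 + 25 = 39, β' = 17 + 4 = 21.
Predictive mean over an 8-day window = T·E[λ|data] = 8·39/21 = 104/7.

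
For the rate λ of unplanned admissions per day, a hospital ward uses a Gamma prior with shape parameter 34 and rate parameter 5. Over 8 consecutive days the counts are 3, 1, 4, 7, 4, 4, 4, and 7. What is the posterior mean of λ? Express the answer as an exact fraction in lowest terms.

Total count: 3 + 1 + 4 + 7 + 4 + 4 + 4 + 7 = 34.
Total exposure: 8 days.
Conjugate update: add total count to the shape and total exposure to the rate, giving Gamma(68, 13).
Posterior mean = α'/β' = 68/13.

68/13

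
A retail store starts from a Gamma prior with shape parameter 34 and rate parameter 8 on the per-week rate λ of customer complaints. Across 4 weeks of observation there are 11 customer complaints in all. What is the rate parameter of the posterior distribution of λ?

Total count 11 over total exposure 4 weeks.
Conjugate update: add total count to the shape and total exposure to the rate, giving Gamma(45, 12).

12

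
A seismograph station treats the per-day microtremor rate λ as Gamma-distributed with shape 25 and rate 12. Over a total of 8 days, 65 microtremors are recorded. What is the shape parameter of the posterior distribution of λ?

Total count 65 over total exposure 8 days.
Posterior: α' = 25 + 65 = 90, β' = 12 + 8 = 20.

90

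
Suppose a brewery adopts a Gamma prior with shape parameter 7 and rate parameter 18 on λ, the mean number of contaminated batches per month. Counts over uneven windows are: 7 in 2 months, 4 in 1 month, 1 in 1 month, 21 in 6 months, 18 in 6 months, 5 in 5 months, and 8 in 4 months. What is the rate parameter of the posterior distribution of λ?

43

Total count: 7 + 4 + 1 + 21 + 18 + 5 + 8 = 64.
Total exposure: 2 + 1 + 1 + 6 + 6 + 5 + 4 = 25 months.
Gamma(α, β) with Poisson data over total exposure Σt gives posterior Gamma(α+Σx, β+Σt) = Gamma(71, 43).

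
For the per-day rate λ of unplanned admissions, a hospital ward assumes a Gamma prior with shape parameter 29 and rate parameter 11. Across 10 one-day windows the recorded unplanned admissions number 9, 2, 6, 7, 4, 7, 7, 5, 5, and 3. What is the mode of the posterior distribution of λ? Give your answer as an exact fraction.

Total count: 9 + 2 + 6 + 7 + 4 + 7 + 7 + 5 + 5 + 3 = 55.
Total exposure: 10 days.
Posterior: α' = 29 + 55 = 84, β' = 11 + 10 = 21.
Posterior mode = (α'−1)/β' = 83/21.

83/21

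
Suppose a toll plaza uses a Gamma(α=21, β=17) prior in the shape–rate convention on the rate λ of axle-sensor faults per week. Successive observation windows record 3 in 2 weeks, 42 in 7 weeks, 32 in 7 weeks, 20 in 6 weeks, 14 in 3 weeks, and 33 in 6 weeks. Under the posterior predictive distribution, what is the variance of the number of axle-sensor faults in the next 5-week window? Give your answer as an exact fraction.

Total count: 3 + 42 + 32 + 20 + 14 + 33 = 144.
Total exposure: 2 + 7 + 7 + 6 + 3 + 6 = 31 weeks.
Conjugate update: add total count to the shape and total exposure to the rate, giving Gamma(165, 48).
The posterior predictive for a window of length T is Negative Binomial with variance T·α'·(β'+T)/β'² = 5·165·53/2304 = 14575/768.

14575/768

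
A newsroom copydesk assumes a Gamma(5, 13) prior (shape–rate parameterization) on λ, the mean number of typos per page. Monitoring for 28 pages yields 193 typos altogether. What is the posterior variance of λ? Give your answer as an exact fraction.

198/1681

Total count 193 over total exposure 28 pages.
Posterior: α' = 5 + 193 = 198, β' = 13 + 28 = 41.
Posterior variance = α'/β'² = 198/1681.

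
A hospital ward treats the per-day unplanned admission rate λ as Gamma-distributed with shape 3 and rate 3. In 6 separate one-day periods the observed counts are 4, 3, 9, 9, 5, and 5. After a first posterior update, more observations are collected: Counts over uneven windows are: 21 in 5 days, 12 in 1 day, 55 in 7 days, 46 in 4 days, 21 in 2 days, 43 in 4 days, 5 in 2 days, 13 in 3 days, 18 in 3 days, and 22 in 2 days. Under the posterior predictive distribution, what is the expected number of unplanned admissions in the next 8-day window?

Total count: 4 + 3 + 9 + 9 + 5 + 5 = 35.
Total exposure: 6 days.
After the first batch: Gamma(3 + 35, 3 + 6) = Gamma(38, 9).
Total count: 21 + 12 + 55 + 46 + 21 + 43 + 5 + 13 + 18 + 22 = 256.
Total exposure: 5 + 1 + 7 + 4 + 2 + 4 + 2 + 3 + 3 + 2 = 33 days.
After the second batch: Gamma(38 + 256, 9 + 33) = Gamma(294, 42).
Predictive mean over an 8-day window = T·E[λ|data] = 8·294/42 = 56.

56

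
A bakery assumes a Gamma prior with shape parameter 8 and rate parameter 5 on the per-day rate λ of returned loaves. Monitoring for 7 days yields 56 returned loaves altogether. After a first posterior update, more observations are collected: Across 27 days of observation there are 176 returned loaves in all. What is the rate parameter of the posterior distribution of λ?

Total count 56 over total exposure 7 days.
After the first batch: Gamma(8 + 56, 5 + 7) = Gamma(64, 12).
Total count 176 over total exposure 27 days.
After the second batch: Gamma(64 + 176, 12 + 27) = Gamma(240, 39).

39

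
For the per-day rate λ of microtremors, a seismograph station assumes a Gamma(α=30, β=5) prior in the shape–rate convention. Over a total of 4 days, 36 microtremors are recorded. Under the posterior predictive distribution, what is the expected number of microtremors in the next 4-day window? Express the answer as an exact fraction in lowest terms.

88/3

Total count 36 over total exposure 4 days.
Posterior: α' = 30 + 36 = 66, β' = 5 + 4 = 9.
Predictive mean over a 4-day window = T·E[λ|data] = 4·66/9 = 88/3.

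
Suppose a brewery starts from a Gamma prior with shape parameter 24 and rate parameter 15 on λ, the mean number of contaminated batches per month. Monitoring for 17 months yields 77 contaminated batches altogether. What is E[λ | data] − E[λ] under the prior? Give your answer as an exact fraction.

249/160

Total count 77 over total exposure 17 months.
The Gamma prior is conjugate for the Poisson rate, so λ | data ~ Gamma(24+77, 15+17) = Gamma(101, 32).
Posterior mean = 101/32 = 101/32; prior mean = 24/15 = 8/5. Difference = 101/32 − 8/5 = 249/160.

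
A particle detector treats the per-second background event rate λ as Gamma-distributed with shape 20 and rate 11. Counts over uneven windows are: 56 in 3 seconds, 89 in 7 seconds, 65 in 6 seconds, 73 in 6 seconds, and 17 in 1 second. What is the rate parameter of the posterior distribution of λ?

34

Total count: 56 + 89 + 65 + 73 + 17 = 300.
Total exposure: 3 + 7 + 6 + 6 + 1 = 23 seconds.
By Gamma–Poisson conjugacy, the posterior is Gamma(α + Σx, β + Σt) = Gamma(20 + 300, 11 + 23) = Gamma(320, 34).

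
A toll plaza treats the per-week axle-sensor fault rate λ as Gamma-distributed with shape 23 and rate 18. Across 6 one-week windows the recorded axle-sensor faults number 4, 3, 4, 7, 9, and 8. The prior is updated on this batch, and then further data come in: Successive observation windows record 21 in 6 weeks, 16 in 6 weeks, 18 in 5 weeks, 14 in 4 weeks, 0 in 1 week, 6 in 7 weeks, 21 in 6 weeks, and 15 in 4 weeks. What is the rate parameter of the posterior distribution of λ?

Total count: 4 + 3 + 4 + 7 + 9 + 8 = 35.
Total exposure: 6 weeks.
After the first batch: Gamma(23 + 35, 18 + 6) = Gamma(58, 24).
Total count: 21 + 16 + 18 + 14 + 0 + 6 + 21 + 15 = 111.
Total exposure: 6 + 6 + 5 + 4 + 1 + 7 + 6 + 4 = 39 weeks.
After the second batch: Gamma(58 + 111, 24 + 39) = Gamma(169, 63).

63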